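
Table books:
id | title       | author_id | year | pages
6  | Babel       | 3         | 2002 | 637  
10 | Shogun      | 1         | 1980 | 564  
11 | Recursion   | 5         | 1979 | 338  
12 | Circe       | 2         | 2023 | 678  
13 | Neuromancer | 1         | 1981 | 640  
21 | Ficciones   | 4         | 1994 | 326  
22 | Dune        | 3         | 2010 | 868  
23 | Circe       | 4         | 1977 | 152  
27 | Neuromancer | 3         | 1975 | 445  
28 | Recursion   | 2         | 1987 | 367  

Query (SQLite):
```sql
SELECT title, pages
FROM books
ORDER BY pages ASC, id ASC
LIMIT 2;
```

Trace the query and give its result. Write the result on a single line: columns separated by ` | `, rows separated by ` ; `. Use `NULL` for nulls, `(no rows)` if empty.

Circe | 152 ; Ficciones | 326

Sort by pages asc, tiebreak id asc: (152, id=23), (326, id=21), (338, id=11), (367, id=28), (445, id=27) …. Take first 2.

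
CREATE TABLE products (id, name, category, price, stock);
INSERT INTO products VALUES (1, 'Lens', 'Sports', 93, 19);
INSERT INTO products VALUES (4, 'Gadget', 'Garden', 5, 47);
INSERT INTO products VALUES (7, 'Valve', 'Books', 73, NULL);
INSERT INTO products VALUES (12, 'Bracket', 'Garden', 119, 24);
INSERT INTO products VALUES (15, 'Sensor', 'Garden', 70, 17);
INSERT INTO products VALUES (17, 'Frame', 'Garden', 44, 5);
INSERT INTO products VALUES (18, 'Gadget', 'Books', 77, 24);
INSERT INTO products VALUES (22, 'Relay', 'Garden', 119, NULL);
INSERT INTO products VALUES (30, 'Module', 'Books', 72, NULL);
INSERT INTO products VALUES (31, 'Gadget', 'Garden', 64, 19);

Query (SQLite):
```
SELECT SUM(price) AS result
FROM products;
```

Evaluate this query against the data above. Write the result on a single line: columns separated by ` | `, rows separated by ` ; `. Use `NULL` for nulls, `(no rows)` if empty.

All price values: [93, 5, 73, 119, 70, 44, 77, 119, 72, 64].
SUM of non-NULL values = 736.

736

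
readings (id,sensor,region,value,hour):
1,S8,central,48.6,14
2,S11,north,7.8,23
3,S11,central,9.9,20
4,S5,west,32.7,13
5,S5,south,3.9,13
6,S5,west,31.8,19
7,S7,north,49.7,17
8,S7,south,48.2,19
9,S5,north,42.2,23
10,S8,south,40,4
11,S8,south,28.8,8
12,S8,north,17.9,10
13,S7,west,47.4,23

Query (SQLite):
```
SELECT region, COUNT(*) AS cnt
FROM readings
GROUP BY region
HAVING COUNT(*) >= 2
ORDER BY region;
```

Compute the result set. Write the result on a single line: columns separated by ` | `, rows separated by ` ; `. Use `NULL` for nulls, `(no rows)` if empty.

central | 2 ; north | 4 ; south | 4 ; west | 3

Partition readings by region; compute COUNT(*) within each group.
HAVING: keep groups with count ≥ 2.
  central: ids {1, 3} → COUNT(*)=2
  north: ids {2, 7, 9, 12} → COUNT(*)=4
  south: ids {5, 8, 10, 11} → COUNT(*)=4
  west: ids {4, 6, 13} → COUNT(*)=3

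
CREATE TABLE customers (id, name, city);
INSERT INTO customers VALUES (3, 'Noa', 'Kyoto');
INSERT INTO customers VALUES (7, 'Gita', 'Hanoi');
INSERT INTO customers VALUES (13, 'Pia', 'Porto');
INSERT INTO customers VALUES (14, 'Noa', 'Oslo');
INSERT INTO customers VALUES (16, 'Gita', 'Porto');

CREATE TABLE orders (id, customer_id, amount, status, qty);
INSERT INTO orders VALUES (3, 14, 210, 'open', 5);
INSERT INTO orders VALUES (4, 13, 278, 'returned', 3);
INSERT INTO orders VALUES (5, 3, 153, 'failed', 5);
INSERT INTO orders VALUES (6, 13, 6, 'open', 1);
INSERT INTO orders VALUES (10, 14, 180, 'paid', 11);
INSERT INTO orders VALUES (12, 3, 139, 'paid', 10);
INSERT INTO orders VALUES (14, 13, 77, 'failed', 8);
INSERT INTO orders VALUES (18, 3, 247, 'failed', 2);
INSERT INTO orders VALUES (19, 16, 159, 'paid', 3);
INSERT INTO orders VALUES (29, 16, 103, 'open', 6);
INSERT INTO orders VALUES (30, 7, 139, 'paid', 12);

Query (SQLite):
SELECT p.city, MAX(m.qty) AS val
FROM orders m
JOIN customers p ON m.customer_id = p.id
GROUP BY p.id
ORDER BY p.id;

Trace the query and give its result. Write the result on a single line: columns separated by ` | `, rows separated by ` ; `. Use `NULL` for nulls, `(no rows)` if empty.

Join each orders row to its customers via customer_id.
Group joined rows by customers.id; compute MAX(m.qty) per group.
  3: ids {5, 12, 18} → MAX(m.qty)=10
  7: ids {30} → MAX(m.qty)=12
  13: ids {4, 6, 14} → MAX(m.qty)=8
  14: ids {3, 10} → MAX(m.qty)=11
  16: ids {19, 29} → MAX(m.qty)=6

Kyoto | 10 ; Hanoi | 12 ; Porto | 8 ; Oslo | 11 ; Porto | 6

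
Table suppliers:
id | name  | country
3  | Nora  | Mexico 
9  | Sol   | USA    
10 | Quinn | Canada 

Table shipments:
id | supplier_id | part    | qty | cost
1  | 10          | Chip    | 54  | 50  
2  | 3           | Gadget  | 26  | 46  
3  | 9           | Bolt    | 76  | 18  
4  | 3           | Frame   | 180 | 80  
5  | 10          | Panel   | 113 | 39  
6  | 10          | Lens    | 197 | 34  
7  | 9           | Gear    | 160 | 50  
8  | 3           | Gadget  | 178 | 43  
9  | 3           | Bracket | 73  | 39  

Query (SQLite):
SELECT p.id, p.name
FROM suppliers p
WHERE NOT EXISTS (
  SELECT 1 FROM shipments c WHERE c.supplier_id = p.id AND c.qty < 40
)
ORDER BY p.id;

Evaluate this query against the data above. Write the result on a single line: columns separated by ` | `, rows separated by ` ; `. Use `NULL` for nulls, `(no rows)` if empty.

For each suppliers row, check whether any shipments with matching supplier_id has qty < 40.
Keep rows where that is false.

9 | Sol ; 10 | Quinn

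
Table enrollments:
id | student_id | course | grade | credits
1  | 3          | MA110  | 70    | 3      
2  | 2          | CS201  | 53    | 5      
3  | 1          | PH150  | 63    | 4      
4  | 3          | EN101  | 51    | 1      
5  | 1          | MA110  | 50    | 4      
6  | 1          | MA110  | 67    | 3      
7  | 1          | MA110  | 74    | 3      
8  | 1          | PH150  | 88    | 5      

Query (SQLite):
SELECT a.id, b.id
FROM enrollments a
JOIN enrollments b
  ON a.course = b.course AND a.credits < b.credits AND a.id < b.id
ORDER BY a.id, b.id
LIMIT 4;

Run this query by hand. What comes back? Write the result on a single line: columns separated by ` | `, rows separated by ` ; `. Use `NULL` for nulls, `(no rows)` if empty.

1 | 5 ; 3 | 8

Pairs (a,b) with same course, a.credits < b.credits, a.id < b.id.
course groups: CS201:{2} EN101:{4} MA110:{1,5,6,7} PH150:{3,8}
Ordered by (a.id, b.id); first 4.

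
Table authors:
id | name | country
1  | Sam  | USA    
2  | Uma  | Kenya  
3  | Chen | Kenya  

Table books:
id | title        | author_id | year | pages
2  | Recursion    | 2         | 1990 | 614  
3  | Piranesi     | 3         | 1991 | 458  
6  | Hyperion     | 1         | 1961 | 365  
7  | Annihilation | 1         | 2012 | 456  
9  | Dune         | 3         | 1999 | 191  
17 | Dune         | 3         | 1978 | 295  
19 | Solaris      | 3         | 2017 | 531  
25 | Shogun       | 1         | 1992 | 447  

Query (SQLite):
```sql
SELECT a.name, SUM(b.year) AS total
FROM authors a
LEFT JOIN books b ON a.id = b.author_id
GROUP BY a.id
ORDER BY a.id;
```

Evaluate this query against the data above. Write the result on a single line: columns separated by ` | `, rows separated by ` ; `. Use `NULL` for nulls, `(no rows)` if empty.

Sam | 5965 ; Uma | 1990 ; Chen | 7985

LEFT JOIN keeps every authors row; unmatched ones get NULL for books columns.
Group by authors.id and compute SUM(b.year). SUM over an all-NULL group is NULL.
  1: ids {6, 7, 25} → SUM(b.year)=5965
  2: ids {2} → SUM(b.year)=1990
  3: ids {3, 9, 17, 19} → SUM(b.year)=7985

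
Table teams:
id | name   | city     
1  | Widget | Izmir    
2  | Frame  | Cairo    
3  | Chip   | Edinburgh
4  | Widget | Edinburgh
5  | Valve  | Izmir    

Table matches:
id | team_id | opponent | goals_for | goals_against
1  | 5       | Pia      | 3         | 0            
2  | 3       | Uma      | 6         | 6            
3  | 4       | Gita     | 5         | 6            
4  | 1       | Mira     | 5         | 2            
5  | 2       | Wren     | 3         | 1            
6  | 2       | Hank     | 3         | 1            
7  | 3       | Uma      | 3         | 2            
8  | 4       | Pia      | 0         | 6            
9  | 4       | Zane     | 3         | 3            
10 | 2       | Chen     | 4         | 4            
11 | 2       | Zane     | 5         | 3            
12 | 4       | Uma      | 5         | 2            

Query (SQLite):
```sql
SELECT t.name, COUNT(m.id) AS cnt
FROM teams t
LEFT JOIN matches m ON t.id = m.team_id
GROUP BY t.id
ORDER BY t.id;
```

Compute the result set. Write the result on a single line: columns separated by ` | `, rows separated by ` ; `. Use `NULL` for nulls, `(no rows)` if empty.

Widget | 1 ; Frame | 4 ; Chip | 2 ; Widget | 4 ; Valve | 1

LEFT JOIN keeps every teams row; unmatched ones get NULL for matches columns.
Group by teams.id and compute COUNT(m.id). COUNT(col) of an all-NULL group is 0.
  1: ids {4} → COUNT(m.id)=1
  2: ids {5, 6, 10, 11} → COUNT(m.id)=4
  3: ids {2, 7} → COUNT(m.id)=2
  4: ids {3, 8, 9, 12} → COUNT(m.id)=4
  5: ids {1} → COUNT(m.id)=1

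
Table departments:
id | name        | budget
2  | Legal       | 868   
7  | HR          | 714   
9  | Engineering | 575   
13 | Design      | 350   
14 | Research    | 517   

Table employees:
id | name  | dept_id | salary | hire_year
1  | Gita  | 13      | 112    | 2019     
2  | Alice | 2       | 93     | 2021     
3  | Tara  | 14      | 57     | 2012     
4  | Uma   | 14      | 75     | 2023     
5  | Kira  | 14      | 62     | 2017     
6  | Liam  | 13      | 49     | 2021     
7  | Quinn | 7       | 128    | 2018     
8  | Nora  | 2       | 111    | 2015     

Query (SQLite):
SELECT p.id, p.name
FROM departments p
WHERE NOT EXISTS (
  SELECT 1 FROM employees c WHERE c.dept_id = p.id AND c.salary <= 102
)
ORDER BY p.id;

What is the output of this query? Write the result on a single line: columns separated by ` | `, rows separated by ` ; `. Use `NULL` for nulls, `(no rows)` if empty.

For each departments row, check whether any employees with matching dept_id has salary <= 102.
Keep rows where that is false.

7 | HR ; 9 | Engineering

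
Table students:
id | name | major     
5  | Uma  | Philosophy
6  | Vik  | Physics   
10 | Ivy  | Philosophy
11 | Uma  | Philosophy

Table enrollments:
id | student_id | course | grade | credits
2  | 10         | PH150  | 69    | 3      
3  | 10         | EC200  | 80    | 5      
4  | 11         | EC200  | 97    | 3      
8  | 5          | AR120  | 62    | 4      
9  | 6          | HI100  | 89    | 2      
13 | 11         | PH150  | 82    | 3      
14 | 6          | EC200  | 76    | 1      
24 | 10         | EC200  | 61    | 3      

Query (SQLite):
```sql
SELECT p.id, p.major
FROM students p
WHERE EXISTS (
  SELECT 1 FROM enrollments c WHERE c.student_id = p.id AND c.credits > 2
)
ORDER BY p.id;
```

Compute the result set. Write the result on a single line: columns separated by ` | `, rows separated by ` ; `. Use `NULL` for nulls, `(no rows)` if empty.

For each students row, check whether any enrollments with matching student_id has credits > 2.
Keep rows where that is true.

5 | Philosophy ; 10 | Philosophy ; 11 | Philosophy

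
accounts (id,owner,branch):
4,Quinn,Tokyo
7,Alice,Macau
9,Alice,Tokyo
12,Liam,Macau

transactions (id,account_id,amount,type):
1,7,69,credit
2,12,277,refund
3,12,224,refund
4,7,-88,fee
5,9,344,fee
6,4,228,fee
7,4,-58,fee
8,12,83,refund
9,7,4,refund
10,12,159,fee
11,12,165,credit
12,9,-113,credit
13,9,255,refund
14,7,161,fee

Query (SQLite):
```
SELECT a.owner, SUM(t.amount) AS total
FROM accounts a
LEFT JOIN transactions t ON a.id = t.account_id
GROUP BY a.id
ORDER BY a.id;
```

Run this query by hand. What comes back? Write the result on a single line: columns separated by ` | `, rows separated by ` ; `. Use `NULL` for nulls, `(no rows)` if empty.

Quinn | 170 ; Alice | 146 ; Alice | 486 ; Liam | 908

LEFT JOIN keeps every accounts row; unmatched ones get NULL for transactions columns.
Group by accounts.id and compute SUM(t.amount). SUM over an all-NULL group is NULL.
  4: ids {6, 7} → SUM(t.amount)=170
  7: ids {1, 4, 9, 14} → SUM(t.amount)=146
  9: ids {5, 12, 13} → SUM(t.amount)=486
  12: ids {2, 3, 8, 10, 11} → SUM(t.amount)=908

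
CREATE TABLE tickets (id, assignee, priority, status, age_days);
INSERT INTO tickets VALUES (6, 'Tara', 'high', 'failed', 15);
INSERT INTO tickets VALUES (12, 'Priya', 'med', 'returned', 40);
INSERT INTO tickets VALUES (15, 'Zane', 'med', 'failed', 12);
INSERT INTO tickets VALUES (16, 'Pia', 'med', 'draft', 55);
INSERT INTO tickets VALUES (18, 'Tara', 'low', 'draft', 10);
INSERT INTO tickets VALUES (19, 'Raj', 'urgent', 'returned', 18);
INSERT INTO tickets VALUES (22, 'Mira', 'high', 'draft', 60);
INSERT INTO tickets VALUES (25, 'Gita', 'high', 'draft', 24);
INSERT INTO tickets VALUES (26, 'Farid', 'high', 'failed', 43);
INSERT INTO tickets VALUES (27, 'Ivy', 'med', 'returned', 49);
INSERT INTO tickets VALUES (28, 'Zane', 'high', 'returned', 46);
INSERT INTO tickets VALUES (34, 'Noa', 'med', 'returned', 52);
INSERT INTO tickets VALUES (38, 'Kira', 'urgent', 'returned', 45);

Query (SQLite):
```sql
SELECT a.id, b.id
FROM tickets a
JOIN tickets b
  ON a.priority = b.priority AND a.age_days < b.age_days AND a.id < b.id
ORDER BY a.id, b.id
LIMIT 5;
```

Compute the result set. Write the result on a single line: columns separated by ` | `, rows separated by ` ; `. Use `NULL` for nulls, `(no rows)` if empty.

6 | 22 ; 6 | 25 ; 6 | 26 ; 6 | 28 ; 12 | 16

Pairs (a,b) with same priority, a.age_days < b.age_days, a.id < b.id.
priority groups: high:{6,22,25,26,28} low:{18} med:{12,15,16,27,34} urgent:{19,38}
Ordered by (a.id, b.id); first 5.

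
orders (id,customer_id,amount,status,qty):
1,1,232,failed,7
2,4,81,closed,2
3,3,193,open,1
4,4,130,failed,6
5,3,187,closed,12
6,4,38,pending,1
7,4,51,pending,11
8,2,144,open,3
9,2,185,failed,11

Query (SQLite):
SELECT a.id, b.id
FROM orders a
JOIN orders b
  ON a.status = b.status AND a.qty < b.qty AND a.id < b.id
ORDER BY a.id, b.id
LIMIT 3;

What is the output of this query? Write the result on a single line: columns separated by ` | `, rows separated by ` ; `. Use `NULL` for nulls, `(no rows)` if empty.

1 | 9 ; 2 | 5 ; 3 | 8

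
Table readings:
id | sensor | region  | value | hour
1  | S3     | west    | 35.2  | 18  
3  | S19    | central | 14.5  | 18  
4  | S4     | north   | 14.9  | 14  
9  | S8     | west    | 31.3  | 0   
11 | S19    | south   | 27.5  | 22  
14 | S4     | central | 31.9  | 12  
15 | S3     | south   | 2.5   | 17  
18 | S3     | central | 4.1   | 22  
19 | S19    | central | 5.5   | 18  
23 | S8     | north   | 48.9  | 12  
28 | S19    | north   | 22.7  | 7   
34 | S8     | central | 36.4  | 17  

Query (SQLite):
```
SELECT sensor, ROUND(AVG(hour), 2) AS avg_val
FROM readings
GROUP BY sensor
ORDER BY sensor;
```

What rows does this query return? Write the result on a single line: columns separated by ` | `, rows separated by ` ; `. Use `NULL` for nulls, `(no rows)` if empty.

S19 | 16.25 ; S3 | 19 ; S4 | 13 ; S8 | 9.67

Partition readings by sensor; compute ROUND(AVG(hour), 2) within each group.
  S19: ids {3, 11, 19, 28} → ROUND(AVG(hour), 2)=16.25
  S3: ids {1, 15, 18} → ROUND(AVG(hour), 2)=19
  S4: ids {4, 14} → ROUND(AVG(hour), 2)=13
  S8: ids {9, 23, 34} → ROUND(AVG(hour), 2)=9.67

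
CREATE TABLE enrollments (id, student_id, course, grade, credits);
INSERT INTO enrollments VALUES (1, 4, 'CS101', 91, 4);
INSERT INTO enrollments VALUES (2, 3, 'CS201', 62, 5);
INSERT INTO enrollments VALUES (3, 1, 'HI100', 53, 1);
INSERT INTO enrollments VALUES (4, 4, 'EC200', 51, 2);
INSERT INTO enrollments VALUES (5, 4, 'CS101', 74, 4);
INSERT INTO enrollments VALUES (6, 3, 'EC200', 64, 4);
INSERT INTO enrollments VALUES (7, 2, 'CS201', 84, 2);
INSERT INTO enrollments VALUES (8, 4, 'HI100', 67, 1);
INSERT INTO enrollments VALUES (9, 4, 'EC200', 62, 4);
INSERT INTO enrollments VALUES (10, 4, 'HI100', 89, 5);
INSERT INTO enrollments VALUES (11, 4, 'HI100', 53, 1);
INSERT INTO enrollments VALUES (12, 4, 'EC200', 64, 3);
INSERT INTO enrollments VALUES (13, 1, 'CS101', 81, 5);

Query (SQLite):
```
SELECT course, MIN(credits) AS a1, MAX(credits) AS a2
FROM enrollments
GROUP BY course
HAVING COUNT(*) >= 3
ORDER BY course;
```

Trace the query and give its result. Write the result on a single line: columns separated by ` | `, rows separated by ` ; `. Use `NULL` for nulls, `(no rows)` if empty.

CS101 | 4 | 5 ; EC200 | 2 | 4 ; HI100 | 1 | 5

Group enrollments by course.
Per group compute: MIN(credits), MAX(credits).
HAVING: drop groups with fewer than 3 rows.
  CS101: ids {1, 5, 13} → MIN(credits)=4, MAX(credits)=5
  CS201: ids {2, 7} → MIN(credits)=2, MAX(credits)=5
  EC200: ids {4, 6, 9, 12} → MIN(credits)=2, MAX(credits)=4
  HI100: ids {3, 8, 10, 11} → MIN(credits)=1, MAX(credits)=5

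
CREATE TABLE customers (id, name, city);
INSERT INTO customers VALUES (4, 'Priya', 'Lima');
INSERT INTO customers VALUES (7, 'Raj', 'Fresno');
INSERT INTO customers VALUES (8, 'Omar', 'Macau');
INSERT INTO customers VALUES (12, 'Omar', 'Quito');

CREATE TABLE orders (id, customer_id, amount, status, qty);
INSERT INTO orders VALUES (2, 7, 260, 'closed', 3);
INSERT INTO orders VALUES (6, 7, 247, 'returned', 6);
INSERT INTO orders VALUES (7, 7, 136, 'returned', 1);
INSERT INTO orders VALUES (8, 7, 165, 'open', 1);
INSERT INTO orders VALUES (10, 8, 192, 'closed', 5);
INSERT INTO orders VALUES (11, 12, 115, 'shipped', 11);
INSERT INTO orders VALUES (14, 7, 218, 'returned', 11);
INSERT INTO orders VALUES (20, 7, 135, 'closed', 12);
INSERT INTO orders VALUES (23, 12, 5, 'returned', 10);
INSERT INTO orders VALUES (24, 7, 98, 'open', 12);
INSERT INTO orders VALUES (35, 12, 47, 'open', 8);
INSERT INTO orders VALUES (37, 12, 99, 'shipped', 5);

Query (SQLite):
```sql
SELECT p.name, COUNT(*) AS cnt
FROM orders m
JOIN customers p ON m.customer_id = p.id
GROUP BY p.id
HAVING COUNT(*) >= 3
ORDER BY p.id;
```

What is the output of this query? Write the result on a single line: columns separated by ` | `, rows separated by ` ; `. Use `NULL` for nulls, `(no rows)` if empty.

Raj | 7 ; Omar | 4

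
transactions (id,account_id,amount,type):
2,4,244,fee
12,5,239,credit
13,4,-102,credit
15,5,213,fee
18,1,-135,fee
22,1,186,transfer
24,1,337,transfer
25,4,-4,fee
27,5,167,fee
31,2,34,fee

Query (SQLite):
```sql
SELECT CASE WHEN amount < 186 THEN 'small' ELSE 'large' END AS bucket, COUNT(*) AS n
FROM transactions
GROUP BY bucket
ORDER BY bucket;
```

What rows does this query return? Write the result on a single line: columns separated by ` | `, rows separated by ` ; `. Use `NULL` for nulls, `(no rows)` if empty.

Bucket rows by amount < 186 → 'small' else 'large'; count each bucket.

large | 5 ; small | 5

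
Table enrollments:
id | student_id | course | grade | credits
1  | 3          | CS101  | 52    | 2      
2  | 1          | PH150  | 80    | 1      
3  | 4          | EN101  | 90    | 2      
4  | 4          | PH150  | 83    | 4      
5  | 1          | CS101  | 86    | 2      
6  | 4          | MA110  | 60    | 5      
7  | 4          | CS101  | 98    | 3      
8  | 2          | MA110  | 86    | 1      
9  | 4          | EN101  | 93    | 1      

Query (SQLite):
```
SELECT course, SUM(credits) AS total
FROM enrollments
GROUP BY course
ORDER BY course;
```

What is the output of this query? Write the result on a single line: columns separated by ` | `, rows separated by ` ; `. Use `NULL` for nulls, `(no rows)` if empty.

Partition enrollments by course; compute SUM(credits) within each group.
  CS101: ids {1, 5, 7} → SUM(credits)=7
  EN101: ids {3, 9} → SUM(credits)=3
  MA110: ids {6, 8} → SUM(credits)=6
  PH150: ids {2, 4} → SUM(credits)=5

CS101 | 7 ; EN101 | 3 ; MA110 | 6 ; PH150 | 5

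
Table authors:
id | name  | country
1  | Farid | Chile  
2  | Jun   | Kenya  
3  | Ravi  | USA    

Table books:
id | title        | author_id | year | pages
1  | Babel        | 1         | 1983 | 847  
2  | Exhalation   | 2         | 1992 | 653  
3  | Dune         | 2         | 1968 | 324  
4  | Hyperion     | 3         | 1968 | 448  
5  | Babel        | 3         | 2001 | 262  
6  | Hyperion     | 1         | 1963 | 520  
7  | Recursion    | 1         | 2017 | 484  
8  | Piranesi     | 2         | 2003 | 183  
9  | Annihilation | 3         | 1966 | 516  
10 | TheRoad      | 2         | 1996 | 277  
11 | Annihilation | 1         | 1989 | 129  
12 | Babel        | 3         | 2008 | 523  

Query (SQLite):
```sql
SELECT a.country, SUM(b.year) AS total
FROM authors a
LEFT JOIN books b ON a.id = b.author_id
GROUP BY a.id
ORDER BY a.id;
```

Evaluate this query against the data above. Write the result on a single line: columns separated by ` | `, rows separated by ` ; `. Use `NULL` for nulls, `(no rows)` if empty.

LEFT JOIN keeps every authors row; unmatched ones get NULL for books columns.
Group by authors.id and compute SUM(b.year). SUM over an all-NULL group is NULL.
  1: ids {1, 6, 7, 11} → SUM(b.year)=7952
  2: ids {2, 3, 8, 10} → SUM(b.year)=7959
  3: ids {4, 5, 9, 12} → SUM(b.year)=7943

Chile | 7952 ; Kenya | 7959 ; USA | 7943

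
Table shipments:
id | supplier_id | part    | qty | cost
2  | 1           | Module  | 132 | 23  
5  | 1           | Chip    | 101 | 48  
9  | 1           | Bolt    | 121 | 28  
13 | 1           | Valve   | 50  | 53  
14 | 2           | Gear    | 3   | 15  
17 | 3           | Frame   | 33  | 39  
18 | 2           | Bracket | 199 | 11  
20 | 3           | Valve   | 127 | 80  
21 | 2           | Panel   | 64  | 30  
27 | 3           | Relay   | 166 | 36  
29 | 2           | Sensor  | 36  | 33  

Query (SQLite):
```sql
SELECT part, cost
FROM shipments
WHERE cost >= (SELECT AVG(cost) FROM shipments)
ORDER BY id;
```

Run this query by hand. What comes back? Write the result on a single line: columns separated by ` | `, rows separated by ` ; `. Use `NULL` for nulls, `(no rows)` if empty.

Scalar subquery: AVG(cost) over all shipments rows = 36.0.
Keep rows where cost >= that value.

Chip | 48 ; Valve | 53 ; Frame | 39 ; Valve | 80 ; Relay | 36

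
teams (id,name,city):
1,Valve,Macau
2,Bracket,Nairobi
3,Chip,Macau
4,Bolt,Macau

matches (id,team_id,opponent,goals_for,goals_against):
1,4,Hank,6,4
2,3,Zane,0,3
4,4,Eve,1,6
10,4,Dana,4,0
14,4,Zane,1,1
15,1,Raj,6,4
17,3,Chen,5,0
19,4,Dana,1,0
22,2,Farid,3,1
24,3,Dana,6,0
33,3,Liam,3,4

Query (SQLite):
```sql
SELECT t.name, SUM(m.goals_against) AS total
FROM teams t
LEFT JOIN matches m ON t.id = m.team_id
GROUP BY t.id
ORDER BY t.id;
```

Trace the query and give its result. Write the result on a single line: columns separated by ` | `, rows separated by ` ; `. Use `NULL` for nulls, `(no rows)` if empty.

LEFT JOIN keeps every teams row; unmatched ones get NULL for matches columns.
Group by teams.id and compute SUM(m.goals_against). SUM over an all-NULL group is NULL.
  1: ids {15} → SUM(m.goals_against)=4
  2: ids {22} → SUM(m.goals_against)=1
  3: ids {2, 17, 24, 33} → SUM(m.goals_against)=7
  4: ids {1, 4, 10, 14, 19} → SUM(m.goals_against)=11

Valve | 4 ; Bracket | 1 ; Chip | 7 ; Bolt | 11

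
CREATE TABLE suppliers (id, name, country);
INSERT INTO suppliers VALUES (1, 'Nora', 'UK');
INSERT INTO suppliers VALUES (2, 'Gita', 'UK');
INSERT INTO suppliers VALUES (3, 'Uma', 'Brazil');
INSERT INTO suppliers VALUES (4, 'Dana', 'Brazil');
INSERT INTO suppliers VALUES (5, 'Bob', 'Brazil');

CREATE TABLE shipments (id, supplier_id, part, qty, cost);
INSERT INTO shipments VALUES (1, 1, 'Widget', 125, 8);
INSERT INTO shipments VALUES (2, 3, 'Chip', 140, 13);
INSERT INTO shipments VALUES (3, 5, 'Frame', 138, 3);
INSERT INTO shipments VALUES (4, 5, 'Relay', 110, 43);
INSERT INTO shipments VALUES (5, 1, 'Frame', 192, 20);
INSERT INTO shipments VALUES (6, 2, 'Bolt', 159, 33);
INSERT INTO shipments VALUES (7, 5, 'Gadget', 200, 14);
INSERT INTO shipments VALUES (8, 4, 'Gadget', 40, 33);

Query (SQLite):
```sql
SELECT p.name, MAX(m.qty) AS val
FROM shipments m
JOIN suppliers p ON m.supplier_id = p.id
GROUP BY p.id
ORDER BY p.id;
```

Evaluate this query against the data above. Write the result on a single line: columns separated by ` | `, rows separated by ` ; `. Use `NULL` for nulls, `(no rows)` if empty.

Join each shipments row to its suppliers via supplier_id.
Group joined rows by suppliers.id; compute MAX(m.qty) per group.
  1: ids {1, 5} → MAX(m.qty)=192
  2: ids {6} → MAX(m.qty)=159
  3: ids {2} → MAX(m.qty)=140
  4: ids {8} → MAX(m.qty)=40
  5: ids {3, 4, 7} → MAX(m.qty)=200

Nora | 192 ; Gita | 159 ; Uma | 140 ; Dana | 40 ; Bob | 200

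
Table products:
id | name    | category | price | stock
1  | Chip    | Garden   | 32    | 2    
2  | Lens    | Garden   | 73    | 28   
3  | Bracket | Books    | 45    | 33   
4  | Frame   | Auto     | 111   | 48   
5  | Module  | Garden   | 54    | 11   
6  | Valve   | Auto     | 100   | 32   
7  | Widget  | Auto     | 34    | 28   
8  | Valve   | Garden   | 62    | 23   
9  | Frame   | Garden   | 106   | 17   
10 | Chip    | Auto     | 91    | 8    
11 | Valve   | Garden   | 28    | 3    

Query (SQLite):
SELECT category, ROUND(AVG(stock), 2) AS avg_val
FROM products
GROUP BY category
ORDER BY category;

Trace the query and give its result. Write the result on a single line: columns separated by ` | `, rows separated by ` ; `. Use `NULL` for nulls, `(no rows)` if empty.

Auto | 29 ; Books | 33 ; Garden | 14

Partition products by category; compute ROUND(AVG(stock), 2) within each group.
  Auto: ids {4, 6, 7, 10} → ROUND(AVG(stock), 2)=29
  Books: ids {3} → ROUND(AVG(stock), 2)=33
  Garden: ids {1, 2, 5, 8, 9, 11} → ROUND(AVG(stock), 2)=14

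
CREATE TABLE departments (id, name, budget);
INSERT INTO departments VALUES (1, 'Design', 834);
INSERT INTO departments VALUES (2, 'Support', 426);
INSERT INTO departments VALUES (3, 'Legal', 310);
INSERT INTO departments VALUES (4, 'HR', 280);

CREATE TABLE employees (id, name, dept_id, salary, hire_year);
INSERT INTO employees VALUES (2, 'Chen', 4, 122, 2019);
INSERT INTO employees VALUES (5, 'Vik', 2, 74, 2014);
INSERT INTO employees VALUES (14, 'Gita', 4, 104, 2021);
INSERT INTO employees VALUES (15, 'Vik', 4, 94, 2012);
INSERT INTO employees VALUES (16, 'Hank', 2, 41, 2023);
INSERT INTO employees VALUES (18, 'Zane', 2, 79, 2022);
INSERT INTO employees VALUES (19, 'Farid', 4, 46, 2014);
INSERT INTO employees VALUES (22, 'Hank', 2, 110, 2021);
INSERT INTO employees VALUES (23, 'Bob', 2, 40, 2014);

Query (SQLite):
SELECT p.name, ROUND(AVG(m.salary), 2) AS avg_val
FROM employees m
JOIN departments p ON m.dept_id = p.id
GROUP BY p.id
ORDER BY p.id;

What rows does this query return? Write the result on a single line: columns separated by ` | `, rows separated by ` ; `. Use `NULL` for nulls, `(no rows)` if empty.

Join each employees row to its departments via dept_id.
Group joined rows by departments.id; compute ROUND(AVG(m.salary), 2) per group.
  2: ids {5, 16, 18, 22, 23} → ROUND(AVG(m.salary), 2)=68.8
  4: ids {2, 14, 15, 19} → ROUND(AVG(m.salary), 2)=91.5

Support | 68.8 ; HR | 91.5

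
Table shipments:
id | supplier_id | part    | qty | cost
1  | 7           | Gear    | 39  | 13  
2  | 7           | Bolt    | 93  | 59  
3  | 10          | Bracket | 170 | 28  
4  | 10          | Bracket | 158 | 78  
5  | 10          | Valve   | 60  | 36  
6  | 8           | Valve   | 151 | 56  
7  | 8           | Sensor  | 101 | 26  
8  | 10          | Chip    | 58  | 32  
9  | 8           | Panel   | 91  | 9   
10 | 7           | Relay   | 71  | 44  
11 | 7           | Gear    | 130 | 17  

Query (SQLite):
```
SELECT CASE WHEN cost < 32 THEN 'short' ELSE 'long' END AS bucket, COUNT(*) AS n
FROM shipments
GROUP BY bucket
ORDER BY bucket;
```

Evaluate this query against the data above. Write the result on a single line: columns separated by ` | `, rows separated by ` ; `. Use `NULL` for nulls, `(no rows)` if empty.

Bucket rows by cost < 32 → 'short' else 'long'; count each bucket.

long | 6 ; short | 5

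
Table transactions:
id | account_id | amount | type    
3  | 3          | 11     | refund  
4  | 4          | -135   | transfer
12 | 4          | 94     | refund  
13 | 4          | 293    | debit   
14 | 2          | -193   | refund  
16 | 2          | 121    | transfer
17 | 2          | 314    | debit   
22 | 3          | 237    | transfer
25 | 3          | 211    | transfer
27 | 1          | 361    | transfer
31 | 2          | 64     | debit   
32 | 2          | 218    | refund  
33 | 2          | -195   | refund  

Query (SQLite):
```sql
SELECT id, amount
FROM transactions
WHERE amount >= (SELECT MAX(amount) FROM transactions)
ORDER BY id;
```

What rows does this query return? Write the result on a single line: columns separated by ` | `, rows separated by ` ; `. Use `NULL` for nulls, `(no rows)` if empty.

27 | 361

Scalar subquery: MAX(amount) over all transactions rows = 361.
Keep rows where amount >= that value.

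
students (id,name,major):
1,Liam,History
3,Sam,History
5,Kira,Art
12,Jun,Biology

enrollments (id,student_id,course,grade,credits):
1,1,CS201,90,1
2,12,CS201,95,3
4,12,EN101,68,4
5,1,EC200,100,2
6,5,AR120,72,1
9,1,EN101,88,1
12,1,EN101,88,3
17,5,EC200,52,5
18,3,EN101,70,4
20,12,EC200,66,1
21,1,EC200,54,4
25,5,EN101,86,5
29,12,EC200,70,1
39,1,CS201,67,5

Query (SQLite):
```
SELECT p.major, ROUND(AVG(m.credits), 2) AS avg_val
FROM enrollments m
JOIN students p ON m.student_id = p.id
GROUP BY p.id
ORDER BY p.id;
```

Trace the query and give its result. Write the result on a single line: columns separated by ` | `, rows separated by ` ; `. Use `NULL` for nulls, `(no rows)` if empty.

History | 2.67 ; History | 4 ; Art | 3.67 ; Biology | 2.25

Join each enrollments row to its students via student_id.
Group joined rows by students.id; compute ROUND(AVG(m.credits), 2) per group.
  1: ids {1, 5, 9, 12, 21, 39} → ROUND(AVG(m.credits), 2)=2.67
  3: ids {18} → ROUND(AVG(m.credits), 2)=4
  5: ids {6, 17, 25} → ROUND(AVG(m.credits), 2)=3.67
  12: ids {2, 4, 20, 29} → ROUND(AVG(m.credits), 2)=2.25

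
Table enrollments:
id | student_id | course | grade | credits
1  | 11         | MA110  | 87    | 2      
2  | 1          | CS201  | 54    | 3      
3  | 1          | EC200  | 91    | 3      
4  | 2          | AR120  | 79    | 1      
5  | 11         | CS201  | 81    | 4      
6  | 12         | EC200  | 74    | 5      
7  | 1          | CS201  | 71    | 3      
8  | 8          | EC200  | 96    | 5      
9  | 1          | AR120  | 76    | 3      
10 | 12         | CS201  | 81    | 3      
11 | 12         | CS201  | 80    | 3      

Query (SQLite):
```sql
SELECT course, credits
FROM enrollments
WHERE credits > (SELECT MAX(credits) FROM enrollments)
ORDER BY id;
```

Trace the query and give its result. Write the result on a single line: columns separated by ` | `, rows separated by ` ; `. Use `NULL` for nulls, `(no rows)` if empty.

(no rows)

Scalar subquery: MAX(credits) over all enrollments rows = 5.
Keep rows where credits > that value.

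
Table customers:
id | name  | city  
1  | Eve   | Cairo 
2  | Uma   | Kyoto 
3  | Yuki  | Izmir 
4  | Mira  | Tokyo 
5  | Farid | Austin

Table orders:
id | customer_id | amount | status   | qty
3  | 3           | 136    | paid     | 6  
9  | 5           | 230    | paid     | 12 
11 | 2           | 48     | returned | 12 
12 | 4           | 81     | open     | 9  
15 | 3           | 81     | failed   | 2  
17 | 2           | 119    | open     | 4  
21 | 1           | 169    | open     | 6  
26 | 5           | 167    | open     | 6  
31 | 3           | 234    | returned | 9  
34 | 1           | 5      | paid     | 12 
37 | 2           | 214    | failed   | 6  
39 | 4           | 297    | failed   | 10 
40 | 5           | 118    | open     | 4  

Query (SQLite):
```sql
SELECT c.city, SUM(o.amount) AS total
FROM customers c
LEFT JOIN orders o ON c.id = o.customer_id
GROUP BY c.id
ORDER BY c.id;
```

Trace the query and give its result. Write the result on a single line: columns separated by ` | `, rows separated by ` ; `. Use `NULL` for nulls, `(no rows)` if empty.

LEFT JOIN keeps every customers row; unmatched ones get NULL for orders columns.
Group by customers.id and compute SUM(o.amount). SUM over an all-NULL group is NULL.
  1: ids {21, 34} → SUM(o.amount)=174
  2: ids {11, 17, 37} → SUM(o.amount)=381
  3: ids {3, 15, 31} → SUM(o.amount)=451
  4: ids {12, 39} → SUM(o.amount)=378
  5: ids {9, 26, 40} → SUM(o.amount)=515

Cairo | 174 ; Kyoto | 381 ; Izmir | 451 ; Tokyo | 378 ; Austin | 515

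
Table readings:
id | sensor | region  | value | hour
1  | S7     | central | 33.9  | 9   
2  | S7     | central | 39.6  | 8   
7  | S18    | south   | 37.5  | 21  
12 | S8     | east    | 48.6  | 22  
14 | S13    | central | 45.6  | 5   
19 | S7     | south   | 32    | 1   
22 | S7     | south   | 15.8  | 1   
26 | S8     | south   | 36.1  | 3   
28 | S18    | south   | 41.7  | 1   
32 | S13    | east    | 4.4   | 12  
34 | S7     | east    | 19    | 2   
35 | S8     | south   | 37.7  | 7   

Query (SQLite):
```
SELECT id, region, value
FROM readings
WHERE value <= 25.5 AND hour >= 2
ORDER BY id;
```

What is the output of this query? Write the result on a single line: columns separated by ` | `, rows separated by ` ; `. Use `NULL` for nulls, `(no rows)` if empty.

32 | east | 4.4 ; 34 | east | 19

value <= 25.5: ids {22, 32, 34}
hour >= 2: ids {1, 2, 7, 12, 14, 26, 32, 34, 35}
Combine with AND.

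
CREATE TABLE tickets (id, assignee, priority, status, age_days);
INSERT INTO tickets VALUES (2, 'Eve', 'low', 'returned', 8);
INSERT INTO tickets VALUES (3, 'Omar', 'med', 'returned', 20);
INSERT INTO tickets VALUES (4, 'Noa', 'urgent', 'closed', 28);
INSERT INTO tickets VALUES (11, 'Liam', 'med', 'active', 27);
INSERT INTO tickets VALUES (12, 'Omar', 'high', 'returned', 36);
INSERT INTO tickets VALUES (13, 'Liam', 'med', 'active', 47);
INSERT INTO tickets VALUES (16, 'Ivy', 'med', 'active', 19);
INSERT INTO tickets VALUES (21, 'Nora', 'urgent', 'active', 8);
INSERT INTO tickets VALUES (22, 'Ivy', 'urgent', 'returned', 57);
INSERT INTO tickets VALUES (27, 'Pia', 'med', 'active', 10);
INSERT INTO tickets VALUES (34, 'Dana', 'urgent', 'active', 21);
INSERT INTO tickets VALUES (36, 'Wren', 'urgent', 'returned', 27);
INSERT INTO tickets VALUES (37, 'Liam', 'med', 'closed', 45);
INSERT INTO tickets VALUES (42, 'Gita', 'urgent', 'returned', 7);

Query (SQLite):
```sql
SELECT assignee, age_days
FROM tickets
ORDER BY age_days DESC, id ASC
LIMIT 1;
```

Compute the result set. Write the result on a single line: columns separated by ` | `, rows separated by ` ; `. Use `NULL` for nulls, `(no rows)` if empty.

Sort by age_days desc, tiebreak id asc: (57, id=22), (47, id=13), (45, id=37), (36, id=12) …. Take first 1.

Ivy | 57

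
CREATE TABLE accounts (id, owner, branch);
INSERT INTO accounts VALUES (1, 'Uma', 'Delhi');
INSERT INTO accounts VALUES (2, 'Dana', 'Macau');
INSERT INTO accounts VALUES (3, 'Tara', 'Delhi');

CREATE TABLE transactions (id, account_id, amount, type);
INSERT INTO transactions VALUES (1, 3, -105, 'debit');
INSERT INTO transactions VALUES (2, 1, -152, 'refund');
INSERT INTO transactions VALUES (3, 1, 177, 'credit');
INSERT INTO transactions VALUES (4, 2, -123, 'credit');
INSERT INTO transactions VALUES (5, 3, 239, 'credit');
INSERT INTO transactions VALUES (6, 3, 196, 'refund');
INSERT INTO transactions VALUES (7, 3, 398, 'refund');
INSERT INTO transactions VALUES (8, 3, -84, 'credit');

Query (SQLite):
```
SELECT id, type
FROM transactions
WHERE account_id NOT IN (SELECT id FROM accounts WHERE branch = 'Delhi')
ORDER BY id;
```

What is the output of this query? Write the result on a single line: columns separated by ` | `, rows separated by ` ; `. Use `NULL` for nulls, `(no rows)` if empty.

Inner query: accounts.id where branch = 'Delhi'.
Outer: keep transactions rows whose account_id is not in that set.
Inner query → {1, 3}

4 | credit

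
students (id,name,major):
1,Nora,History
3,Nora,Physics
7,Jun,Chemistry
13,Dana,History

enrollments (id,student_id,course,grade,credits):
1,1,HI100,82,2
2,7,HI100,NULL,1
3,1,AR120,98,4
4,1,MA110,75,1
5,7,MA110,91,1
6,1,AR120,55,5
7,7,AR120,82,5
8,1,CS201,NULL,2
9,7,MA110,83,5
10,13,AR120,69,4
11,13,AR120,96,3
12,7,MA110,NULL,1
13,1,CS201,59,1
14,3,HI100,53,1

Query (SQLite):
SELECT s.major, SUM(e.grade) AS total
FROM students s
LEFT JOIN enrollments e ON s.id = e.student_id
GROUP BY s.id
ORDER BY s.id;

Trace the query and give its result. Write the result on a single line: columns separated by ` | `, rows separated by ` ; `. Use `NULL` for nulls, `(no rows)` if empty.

History | 369 ; Physics | 53 ; Chemistry | 256 ; History | 165

LEFT JOIN keeps every students row; unmatched ones get NULL for enrollments columns.
Group by students.id and compute SUM(e.grade). SUM over an all-NULL group is NULL.
  1: ids {1, 3, 4, 6, 8, 13} → SUM(e.grade)=369
  3: ids {14} → SUM(e.grade)=53
  7: ids {2, 5, 7, 9, 12} → SUM(e.grade)=256
  13: ids {10, 11} → SUM(e.grade)=165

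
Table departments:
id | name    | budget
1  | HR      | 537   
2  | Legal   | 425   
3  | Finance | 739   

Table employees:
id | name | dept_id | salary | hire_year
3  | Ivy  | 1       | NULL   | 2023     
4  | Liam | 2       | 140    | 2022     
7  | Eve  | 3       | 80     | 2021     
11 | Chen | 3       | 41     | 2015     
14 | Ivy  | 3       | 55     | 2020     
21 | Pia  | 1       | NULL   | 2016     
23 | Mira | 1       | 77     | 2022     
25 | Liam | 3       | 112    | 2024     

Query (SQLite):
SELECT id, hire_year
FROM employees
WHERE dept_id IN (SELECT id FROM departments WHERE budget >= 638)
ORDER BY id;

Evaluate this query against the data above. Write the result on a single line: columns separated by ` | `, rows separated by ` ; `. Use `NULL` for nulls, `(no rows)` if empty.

Inner query: departments.id where budget >= 638.
Outer: keep employees rows whose dept_id is in that set.
Inner query → {3}

7 | 2021 ; 11 | 2015 ; 14 | 2020 ; 25 | 2024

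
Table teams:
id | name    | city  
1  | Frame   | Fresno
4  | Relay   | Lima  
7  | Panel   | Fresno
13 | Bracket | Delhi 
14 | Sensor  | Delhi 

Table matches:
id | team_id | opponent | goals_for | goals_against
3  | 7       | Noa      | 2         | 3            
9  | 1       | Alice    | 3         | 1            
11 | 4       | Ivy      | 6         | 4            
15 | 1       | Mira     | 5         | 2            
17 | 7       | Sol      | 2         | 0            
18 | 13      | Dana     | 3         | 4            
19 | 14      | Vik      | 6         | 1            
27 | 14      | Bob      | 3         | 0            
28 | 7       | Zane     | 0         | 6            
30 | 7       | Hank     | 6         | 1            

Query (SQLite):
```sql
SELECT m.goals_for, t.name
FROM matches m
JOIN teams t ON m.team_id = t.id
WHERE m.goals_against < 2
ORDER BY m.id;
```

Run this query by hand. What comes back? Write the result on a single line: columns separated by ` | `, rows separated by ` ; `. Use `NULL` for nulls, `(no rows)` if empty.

3 | Frame ; 2 | Panel ; 6 | Sensor ; 3 | Sensor ; 6 | Panel

Each matches row matches the teams row where team_id = teams.id.
Then keep rows with m.goals_against < 2.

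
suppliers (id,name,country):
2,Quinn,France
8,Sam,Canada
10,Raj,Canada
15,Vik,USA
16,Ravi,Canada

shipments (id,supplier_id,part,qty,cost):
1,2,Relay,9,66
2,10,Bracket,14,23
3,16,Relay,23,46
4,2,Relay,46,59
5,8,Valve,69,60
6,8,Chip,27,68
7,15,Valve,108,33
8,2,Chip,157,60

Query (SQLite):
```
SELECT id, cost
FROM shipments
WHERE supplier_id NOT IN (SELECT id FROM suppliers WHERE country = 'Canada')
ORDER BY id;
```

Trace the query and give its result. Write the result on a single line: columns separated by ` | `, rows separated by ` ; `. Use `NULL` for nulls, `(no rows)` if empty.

1 | 66 ; 4 | 59 ; 7 | 33 ; 8 | 60

Inner query: suppliers.id where country = 'Canada'.
Outer: keep shipments rows whose supplier_id is not in that set.
Inner query → {8, 10, 16}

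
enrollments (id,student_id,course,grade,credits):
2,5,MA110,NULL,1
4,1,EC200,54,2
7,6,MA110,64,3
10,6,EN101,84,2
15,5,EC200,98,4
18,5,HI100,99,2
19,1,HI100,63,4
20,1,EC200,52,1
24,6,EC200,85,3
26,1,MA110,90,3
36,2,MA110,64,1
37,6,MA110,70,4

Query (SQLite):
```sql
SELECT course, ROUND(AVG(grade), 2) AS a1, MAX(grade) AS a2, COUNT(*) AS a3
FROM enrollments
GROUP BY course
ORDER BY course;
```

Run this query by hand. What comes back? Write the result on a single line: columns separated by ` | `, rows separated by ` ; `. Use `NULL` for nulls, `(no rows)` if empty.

EC200 | 72.25 | 98 | 4 ; EN101 | 84 | 84 | 1 ; HI100 | 81 | 99 | 2 ; MA110 | 72 | 90 | 5

Group enrollments by course.
Per group compute: ROUND(AVG(grade), 2), MAX(grade), COUNT(*).
  EC200: ids {4, 15, 20, 24} → ROUND(AVG(grade), 2)=72.25, MAX(grade)=98, COUNT(*)=4
  EN101: ids {10} → ROUND(AVG(grade), 2)=84, MAX(grade)=84, COUNT(*)=1
  HI100: ids {18, 19} → ROUND(AVG(grade), 2)=81, MAX(grade)=99, COUNT(*)=2
  MA110: ids {2, 7, 26, 36, 37} → ROUND(AVG(grade), 2)=72, MAX(grade)=90, COUNT(*)=5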